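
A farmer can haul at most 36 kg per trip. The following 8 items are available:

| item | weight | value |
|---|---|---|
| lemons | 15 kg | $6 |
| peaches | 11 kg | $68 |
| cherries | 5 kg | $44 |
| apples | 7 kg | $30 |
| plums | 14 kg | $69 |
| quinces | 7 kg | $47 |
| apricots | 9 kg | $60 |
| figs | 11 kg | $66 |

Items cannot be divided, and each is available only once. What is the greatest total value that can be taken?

Check high-value combinations within 36 kg:
- peaches+cherries+apricots+figs: weight 11+5+9+11=36, value 68+44+60+66=238
- peaches+cherries+quinces+figs: weight 11+5+7+11=34, value 68+44+47+66=225
- cherries+plums+quinces+apricots: weight 5+14+7+9=35, value 44+69+47+60=220
Best: $238.

$238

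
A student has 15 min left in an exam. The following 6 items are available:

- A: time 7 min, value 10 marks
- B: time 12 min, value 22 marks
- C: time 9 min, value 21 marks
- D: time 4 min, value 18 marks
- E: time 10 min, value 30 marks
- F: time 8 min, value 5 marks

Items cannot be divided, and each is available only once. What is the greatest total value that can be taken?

48 marks

Check high-value combinations within 15 min:
- D+E: time 4+10=14, value 18+30=48
- C+D: time 9+4=13, value 21+18=39
- E: time 10, value 30
- A+D: time 7+4=11, value 10+18=28
- D+F: time 4+8=12, value 18+5=23
Best: 48 marks.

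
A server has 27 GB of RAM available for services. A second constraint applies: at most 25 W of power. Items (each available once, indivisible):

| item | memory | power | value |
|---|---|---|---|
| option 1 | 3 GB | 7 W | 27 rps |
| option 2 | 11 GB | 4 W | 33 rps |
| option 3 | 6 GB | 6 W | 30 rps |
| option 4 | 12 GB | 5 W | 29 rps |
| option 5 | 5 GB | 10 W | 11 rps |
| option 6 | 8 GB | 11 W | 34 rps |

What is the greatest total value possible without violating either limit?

97 rps

Feasible sets respecting both limits:
- option 2+option 3+option 6: memory 25, power 21, value 97
- option 1+option 2+option 6: memory 22, power 22, value 94
- option 3+option 4+option 6: memory 26, power 22, value 93
Best: 97 rps.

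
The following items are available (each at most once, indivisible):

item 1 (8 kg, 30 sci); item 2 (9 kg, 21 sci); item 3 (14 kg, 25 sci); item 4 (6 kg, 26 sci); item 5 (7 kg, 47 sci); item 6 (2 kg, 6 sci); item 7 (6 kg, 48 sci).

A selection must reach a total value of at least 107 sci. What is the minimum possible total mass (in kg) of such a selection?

Subsets with value ≥ 107, sorted by total mass:
- item 4+item 5+item 7: mass 19, value 121
- item 4+item 5+item 6+item 7: mass 21, value 127
- item 1+item 5+item 7: mass 21, value 125
- item 2+item 5+item 7: mass 22, value 116
Minimum mass: 19 kg.

19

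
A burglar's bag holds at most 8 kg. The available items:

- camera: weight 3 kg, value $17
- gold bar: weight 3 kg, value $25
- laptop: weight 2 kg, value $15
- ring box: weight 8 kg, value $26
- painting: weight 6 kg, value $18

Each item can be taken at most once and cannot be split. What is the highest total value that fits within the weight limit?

$57

This is a 0/1 knapsack; check combinations near the capacity.
- camera+gold bar+laptop: weight 3+3+2=8, value 17+25+15=57
- camera+gold bar: weight 3+3=6, value 17+25=42
- gold bar+laptop: weight 3+2=5, value 25+15=40
Best: $57.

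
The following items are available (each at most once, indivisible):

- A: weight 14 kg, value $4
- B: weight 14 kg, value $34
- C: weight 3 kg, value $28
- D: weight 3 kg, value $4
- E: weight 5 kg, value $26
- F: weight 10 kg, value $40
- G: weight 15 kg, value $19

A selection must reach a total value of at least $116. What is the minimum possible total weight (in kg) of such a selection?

Subsets with value ≥ 116, sorted by total weight:
- B+C+E+F: weight 32, value 128
- B+C+D+E+F: weight 35, value 132
Minimum weight: 32 kg.

32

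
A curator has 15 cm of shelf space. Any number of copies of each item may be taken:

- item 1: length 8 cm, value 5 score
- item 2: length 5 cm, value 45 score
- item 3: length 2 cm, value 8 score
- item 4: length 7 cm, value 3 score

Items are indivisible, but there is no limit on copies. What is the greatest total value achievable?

Best value-per-unit is item 2 at 45/5, and filling with it alone uses length 3×5=15. No mix of the others beats 3×45 = 135.

135 score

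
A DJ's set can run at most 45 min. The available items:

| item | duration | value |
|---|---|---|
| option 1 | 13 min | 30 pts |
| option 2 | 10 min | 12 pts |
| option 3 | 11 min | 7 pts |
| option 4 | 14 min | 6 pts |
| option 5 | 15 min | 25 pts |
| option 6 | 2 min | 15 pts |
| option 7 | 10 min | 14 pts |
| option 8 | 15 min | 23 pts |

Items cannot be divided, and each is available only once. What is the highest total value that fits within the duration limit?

93 pts

Check high-value combinations within 45 min:
- option 1+option 5+option 6+option 8: duration 13+15+2+15=45, value 30+25+15+23=93
- option 1+option 5+option 6+option 7: duration 13+15+2+10=40, value 30+25+15+14=84
- option 1+option 2+option 5+option 6: duration 13+10+15+2=40, value 30+12+25+15=82
Best: 93 pts.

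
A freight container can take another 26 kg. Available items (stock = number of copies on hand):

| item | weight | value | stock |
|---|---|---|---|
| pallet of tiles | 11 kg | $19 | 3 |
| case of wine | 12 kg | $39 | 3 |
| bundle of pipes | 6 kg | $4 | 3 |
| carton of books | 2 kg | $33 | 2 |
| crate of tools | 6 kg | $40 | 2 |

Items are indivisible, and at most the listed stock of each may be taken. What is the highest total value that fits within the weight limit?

Top feasible selections:
- 1×case of wine + 1×carton of books + 2×crate of tools: weight 26, value 152
- 1×bundle of pipes + 2×carton of books + 2×crate of tools: weight 22, value 150
Best: $152.

$152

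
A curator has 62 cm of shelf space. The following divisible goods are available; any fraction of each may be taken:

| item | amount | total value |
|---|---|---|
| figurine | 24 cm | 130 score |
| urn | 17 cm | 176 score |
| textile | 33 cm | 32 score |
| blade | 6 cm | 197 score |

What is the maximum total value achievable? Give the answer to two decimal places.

Take in order of value per unit:
- blade (197/6 per unit): all 6 → value 197, running total 197.00
- urn (176/17 per unit): all 17 → value 176, running total 373.00
- figurine (130/24 per unit): all 24 → value 130, running total 503.00
- textile (32/33 per unit): 15 of 33 → value 15×32/33 = 14.5455, running total 517.55
Total 517.55.

517.55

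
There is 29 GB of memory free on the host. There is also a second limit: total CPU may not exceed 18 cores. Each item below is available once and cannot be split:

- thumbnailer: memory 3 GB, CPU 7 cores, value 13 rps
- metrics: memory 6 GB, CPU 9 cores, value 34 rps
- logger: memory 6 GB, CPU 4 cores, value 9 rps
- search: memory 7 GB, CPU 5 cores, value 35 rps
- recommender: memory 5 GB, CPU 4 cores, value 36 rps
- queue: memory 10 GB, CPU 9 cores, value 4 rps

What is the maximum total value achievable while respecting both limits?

Feasible sets respecting both limits:
- metrics+search+recommender: memory 18, CPU 18, value 105
- thumbnailer+search+recommender: memory 15, CPU 16, value 84
- logger+search+recommender: memory 18, CPU 13, value 80
Best: 105 rps.

105 rps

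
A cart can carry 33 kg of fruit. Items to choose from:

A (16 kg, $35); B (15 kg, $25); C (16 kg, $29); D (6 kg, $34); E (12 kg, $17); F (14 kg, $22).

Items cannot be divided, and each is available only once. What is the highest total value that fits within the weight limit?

Check high-value combinations within 33 kg:
- B+D+E: weight 15+6+12=33, value 25+34+17=76
- D+E+F: weight 6+12+14=32, value 34+17+22=73
- A+D: weight 16+6=22, value 35+34=69
- A+C: weight 16+16=32, value 35+29=64
Best: $76.

$76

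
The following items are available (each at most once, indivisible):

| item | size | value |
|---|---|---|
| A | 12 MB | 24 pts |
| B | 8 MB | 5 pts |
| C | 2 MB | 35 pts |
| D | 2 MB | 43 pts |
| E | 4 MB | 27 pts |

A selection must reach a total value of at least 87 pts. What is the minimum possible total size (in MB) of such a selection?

8

Subsets with value ≥ 87, sorted by total size:
- C+D+E: size 8, value 105
- B+C+D+E: size 16, value 110
Minimum size: 8 MB.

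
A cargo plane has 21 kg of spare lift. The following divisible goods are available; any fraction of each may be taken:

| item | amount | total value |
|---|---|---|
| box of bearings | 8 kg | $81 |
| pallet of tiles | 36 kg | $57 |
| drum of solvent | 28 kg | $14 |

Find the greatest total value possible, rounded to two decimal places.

Take in order of value per unit:
- box of bearings (81/8 per unit): all 8 → value 81, running total 81.00
- pallet of tiles (57/36 per unit): 13 of 36 → value 13×57/36 = 20.5833, running total 101.58
Total 101.58.

101.58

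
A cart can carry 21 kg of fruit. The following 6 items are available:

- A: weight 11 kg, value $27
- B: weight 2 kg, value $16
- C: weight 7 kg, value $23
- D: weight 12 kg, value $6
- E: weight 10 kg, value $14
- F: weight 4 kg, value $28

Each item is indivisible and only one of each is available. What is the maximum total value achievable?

$71

Check high-value combinations within 21 kg:
- A+B+F: weight 11+2+4=17, value 27+16+28=71
- B+C+F: weight 2+7+4=13, value 16+23+28=67
- A+B+C: weight 11+2+7=20, value 27+16+23=66
- C+E+F: weight 7+10+4=21, value 23+14+28=65
Best: $71.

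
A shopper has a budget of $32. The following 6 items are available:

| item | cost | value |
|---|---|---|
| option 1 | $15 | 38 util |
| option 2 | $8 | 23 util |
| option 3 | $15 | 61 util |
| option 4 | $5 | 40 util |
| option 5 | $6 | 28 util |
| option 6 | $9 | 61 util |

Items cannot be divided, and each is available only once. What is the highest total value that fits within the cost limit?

162 util

Check high-value combinations within $32:
- option 3+option 4+option 6: cost 15+5+9=29, value 61+40+61=162
- option 2+option 4+option 5+option 6: cost 8+5+6+9=28, value 23+40+28+61=152
- option 3+option 5+option 6: cost 15+6+9=30, value 61+28+61=150
Best: 162 util.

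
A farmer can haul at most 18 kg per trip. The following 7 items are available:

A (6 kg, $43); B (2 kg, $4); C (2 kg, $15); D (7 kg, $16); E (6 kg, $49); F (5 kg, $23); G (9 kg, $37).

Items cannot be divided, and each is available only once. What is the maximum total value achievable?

$115

Check high-value combinations within 18 kg:
- A+E+F: weight 6+6+5=17, value 43+49+23=115
- A+B+C+E: weight 6+2+2+6=16, value 43+4+15+49=111
- A+C+E: weight 6+2+6=14, value 43+15+49=107
- C+E+G: weight 2+6+9=17, value 15+49+37=101
Best: $115.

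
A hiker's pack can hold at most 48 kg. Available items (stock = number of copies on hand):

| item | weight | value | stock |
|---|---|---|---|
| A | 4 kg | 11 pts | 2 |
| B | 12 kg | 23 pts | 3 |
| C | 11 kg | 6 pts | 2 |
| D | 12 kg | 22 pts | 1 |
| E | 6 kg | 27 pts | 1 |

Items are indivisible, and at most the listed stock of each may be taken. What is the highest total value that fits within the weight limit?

Top feasible selections:
- 1×A + 3×B + 1×E: weight 46, value 107
- 1×A + 2×B + 1×D + 1×E: weight 46, value 106
- 3×B + 1×E: weight 42, value 96
- 2×A + 2×B + 1×E: weight 38, value 95
Best: 107 pts.

107 pts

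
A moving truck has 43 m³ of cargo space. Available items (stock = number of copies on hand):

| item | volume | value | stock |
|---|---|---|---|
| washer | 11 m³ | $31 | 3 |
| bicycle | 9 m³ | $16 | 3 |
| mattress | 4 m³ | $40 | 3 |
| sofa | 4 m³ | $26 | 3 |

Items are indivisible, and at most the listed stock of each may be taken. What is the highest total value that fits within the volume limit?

Top feasible selections:
- 2×washer + 3×mattress + 2×sofa: volume 42, value 234
- 2×bicycle + 3×mattress + 3×sofa: volume 42, value 230
- 1×washer + 3×mattress + 3×sofa: volume 35, value 229
- 2×washer + 2×mattress + 3×sofa: volume 42, value 220
Best: $234.

$234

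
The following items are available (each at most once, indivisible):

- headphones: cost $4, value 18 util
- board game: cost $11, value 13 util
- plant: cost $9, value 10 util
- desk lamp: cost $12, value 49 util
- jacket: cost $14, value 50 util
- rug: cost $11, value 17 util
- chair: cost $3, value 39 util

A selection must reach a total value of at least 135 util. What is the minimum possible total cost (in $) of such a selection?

Subsets with value ≥ 135, sorted by total cost:
- desk lamp+jacket+chair: cost 29, value 138
- headphones+desk lamp+jacket+chair: cost 33, value 156
- plant+desk lamp+jacket+chair: cost 38, value 148
- desk lamp+jacket+rug+chair: cost 40, value 155
Minimum cost: 29 $.

29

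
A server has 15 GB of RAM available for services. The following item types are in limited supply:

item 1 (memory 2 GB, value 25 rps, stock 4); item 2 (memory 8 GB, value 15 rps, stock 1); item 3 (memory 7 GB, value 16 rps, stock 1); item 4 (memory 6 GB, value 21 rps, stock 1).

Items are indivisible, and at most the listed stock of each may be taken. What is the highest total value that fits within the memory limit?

Best selections within memory 15 and stock limits:
- 4×item 1 + 1×item 4: memory 14, value 121
- 4×item 1 + 1×item 3: memory 15, value 116
- 4×item 1: memory 8, value 100
- 3×item 1 + 1×item 4: memory 12, value 96
Best: 121 rps.

121 rps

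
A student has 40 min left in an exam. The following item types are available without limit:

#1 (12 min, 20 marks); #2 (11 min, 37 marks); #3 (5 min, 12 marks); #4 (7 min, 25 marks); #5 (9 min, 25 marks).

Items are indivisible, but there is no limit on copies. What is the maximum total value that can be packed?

137 marks

Best value-per-unit is #4 at 25/7; filling with it alone gives 5×25 = 125.
Optimal mix: 1×#2 + 4×#4 → time 39, value 137.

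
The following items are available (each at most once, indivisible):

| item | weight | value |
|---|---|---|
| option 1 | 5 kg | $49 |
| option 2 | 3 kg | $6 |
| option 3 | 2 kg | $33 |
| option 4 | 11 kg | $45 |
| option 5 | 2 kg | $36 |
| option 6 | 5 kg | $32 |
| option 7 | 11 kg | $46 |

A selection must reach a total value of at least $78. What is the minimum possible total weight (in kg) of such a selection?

Subsets with value ≥ 78, sorted by total weight:
- option 1+option 5: weight 7, value 85
- option 1+option 3: weight 7, value 82
Minimum weight: 7 kg.

7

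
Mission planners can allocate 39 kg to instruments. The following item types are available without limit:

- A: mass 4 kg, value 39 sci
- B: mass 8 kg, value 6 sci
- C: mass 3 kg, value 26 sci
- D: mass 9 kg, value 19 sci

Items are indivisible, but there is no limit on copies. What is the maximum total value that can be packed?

Best value-per-unit is A at 39/4; filling with it alone gives 9×39 = 351.
Optimal mix: 9×A + 1×C → mass 39, value 377.

377 sci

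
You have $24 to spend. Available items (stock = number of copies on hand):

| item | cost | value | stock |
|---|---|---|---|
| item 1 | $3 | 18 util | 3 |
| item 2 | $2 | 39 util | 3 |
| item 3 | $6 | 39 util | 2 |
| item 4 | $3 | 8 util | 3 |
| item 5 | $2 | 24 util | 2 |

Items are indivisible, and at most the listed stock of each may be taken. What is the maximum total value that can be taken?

243 util

Top feasible selections:
- 3×item 2 + 2×item 3 + 2×item 5: cost 22, value 243
- 2×item 1 + 3×item 2 + 1×item 3 + 2×item 5: cost 22, value 240
- 1×item 1 + 3×item 2 + 2×item 3 + 1×item 5: cost 23, value 237
Best: 243 util.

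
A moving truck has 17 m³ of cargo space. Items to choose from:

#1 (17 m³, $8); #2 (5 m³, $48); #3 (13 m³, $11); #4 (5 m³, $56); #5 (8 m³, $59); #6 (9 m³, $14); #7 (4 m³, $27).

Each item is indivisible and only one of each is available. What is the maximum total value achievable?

$142

Check high-value combinations within 17 m³:
- #4+#5+#7: volume 5+8+4=17, value 56+59+27=142
- #2+#5+#7: volume 5+8+4=17, value 48+59+27=134
- #2+#4+#7: volume 5+5+4=14, value 48+56+27=131
- #4+#5: volume 5+8=13, value 56+59=115
Best: $142.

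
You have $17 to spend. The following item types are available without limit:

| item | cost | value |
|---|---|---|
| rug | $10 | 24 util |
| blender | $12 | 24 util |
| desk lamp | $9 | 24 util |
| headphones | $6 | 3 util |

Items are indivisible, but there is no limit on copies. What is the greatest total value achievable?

Best value-per-unit is desk lamp at 24/9; filling with it alone gives 1×24 = 24.
Optimal mix: 1×rug + 1×headphones → cost 16, value 27.

27 util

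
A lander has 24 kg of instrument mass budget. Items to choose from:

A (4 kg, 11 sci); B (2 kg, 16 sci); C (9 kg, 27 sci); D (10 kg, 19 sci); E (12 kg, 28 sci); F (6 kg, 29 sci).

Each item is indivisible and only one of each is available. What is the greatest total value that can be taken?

84 sci

Check high-value combinations within 24 kg:
- A+B+E+F: mass 4+2+12+6=24, value 11+16+28+29=84
- A+B+C+F: mass 4+2+9+6=21, value 11+16+27+29=83
- A+B+D+F: mass 4+2+10+6=22, value 11+16+19+29=75
- B+E+F: mass 2+12+6=20, value 16+28+29=73
Best: 84 sci.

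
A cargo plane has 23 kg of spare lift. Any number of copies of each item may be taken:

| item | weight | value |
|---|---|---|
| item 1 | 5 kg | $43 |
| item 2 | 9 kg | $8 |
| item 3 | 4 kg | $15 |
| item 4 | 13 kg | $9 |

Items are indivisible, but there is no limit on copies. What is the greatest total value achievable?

Best value-per-unit is item 1 at 43/5, and filling with it alone uses weight 4×5=20. No mix of the others beats 4×43 = 172.

$172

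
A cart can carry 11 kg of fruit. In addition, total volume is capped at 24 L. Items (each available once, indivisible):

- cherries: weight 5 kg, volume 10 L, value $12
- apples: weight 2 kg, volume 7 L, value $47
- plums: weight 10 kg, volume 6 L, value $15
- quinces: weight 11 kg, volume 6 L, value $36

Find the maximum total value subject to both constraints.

$59

Feasible sets respecting both limits:
- cherries+apples: weight 7, volume 17, value 59
- apples: weight 2, volume 7, value 47
- quinces: weight 11, volume 6, value 36
- plums: weight 10, volume 6, value 15
Best: $59.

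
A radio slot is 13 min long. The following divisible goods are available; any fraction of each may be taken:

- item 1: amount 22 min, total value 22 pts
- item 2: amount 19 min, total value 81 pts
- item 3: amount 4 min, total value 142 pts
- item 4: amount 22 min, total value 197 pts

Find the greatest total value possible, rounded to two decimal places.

222.59

Take in order of value per unit:
- item 3 (142/4 per unit): all 4 → value 142, running total 142.00
- item 4 (197/22 per unit): 9 of 22 → value 9×197/22 = 80.5909, running total 222.59
Total 222.59.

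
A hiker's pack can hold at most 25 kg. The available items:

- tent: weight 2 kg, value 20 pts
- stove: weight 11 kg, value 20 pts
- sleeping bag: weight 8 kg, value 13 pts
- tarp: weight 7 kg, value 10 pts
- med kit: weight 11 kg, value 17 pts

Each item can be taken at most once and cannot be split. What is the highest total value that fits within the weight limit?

57 pts

Check high-value combinations within 25 kg:
- tent+stove+med kit: weight 2+11+11=24, value 20+20+17=57
- tent+stove+sleeping bag: weight 2+11+8=21, value 20+20+13=53
- tent+stove+tarp: weight 2+11+7=20, value 20+20+10=50
- tent+sleeping bag+med kit: weight 2+8+11=21, value 20+13+17=50
- tent+tarp+med kit: weight 2+7+11=20, value 20+10+17=47
Best: 57 pts.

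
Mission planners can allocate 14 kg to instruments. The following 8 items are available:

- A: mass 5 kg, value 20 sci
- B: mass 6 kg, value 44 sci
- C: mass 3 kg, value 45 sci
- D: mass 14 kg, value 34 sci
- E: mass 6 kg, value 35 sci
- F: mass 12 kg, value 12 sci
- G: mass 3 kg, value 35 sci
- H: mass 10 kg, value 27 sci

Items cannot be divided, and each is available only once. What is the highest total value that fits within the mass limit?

Check high-value combinations within 14 kg:
- B+C+G: mass 6+3+3=12, value 44+45+35=124
- C+E+G: mass 3+6+3=12, value 45+35+35=115
- A+B+C: mass 5+6+3=14, value 20+44+45=109
Best: 124 sci.

124 sci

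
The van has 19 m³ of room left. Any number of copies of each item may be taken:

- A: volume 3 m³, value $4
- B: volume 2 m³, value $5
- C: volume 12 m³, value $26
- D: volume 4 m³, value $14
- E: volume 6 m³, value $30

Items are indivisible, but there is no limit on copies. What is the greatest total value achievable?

Best value-per-unit is E at 30/6, and filling with it alone uses volume 3×6=18. No mix of the others beats 3×30 = 90.

$90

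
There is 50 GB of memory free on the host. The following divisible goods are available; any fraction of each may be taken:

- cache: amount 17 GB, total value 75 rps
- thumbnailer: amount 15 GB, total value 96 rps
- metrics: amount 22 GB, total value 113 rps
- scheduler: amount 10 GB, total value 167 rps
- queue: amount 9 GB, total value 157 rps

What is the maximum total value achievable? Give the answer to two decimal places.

502.18

Take in order of value per unit:
- queue (157/9 per unit): all 9 → value 157, running total 157.00
- scheduler (167/10 per unit): all 10 → value 167, running total 324.00
- thumbnailer (96/15 per unit): all 15 → value 96, running total 420.00
- metrics (113/22 per unit): 16 of 22 → value 16×113/22 = 82.1818, running total 502.18
Total 502.18.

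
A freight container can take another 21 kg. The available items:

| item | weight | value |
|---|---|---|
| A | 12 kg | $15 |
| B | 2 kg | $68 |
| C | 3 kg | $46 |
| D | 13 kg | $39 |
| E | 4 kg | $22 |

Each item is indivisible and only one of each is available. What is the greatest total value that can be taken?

Check high-value combinations within 21 kg:
- B+C+D: weight 2+3+13=18, value 68+46+39=153
- A+B+C+E: weight 12+2+3+4=21, value 15+68+46+22=151
- B+C+E: weight 2+3+4=9, value 68+46+22=136
Best: $153.

$153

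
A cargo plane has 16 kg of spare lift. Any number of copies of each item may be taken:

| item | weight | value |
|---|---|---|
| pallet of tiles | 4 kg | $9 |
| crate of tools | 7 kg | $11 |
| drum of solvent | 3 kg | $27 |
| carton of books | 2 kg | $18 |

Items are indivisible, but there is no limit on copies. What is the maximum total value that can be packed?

Best value-per-unit is drum of solvent at 27/3; filling with it alone gives 5×27 = 135.
Optimal mix: 4×drum of solvent + 2×carton of books → weight 16, value 144.

$144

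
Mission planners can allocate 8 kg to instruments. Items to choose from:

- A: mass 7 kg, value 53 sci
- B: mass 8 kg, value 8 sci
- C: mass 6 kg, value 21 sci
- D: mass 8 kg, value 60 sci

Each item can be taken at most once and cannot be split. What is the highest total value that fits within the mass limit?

60 sci

Check high-value combinations within 8 kg:
- D: mass 8, value 60
- A: mass 7, value 53
- C: mass 6, value 21
- B: mass 8, value 8
Best: 60 sci.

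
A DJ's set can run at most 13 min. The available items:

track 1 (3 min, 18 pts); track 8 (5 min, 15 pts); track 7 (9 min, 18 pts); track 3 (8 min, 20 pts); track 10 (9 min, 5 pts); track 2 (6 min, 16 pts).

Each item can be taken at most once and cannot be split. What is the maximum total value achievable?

38 pts

Check high-value combinations within 13 min:
- track 1+track 3: duration 3+8=11, value 18+20=38
- track 1+track 7: duration 3+9=12, value 18+18=36
- track 8+track 3: duration 5+8=13, value 15+20=35
- track 1+track 2: duration 3+6=9, value 18+16=34
Best: 38 pts.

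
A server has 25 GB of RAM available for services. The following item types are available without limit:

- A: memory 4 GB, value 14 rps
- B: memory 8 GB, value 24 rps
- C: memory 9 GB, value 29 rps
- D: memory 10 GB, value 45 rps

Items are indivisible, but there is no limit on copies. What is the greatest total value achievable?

104 rps

Best value-per-unit is D at 45/10; filling with it alone gives 2×45 = 90.
Optimal mix: 1×A + 2×D → memory 24, value 104.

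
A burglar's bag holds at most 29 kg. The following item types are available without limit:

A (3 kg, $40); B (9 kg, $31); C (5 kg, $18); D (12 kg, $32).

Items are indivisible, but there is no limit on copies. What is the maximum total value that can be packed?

$360

Best value-per-unit is A at 40/3, and filling with it alone uses weight 9×3=27. No mix of the others beats 9×40 = 360.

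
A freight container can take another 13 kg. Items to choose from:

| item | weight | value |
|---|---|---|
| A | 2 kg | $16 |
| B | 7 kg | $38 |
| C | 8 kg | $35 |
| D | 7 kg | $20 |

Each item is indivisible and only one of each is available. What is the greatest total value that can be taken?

Check high-value combinations within 13 kg:
- A+B: weight 2+7=9, value 16+38=54
- A+C: weight 2+8=10, value 16+35=51
- B: weight 7, value 38
Best: $54.

$54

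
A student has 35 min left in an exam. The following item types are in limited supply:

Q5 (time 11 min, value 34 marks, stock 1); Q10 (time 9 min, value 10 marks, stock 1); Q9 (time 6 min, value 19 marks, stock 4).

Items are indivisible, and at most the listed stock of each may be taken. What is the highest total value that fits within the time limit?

Top feasible selections:
- 1×Q5 + 4×Q9: time 35, value 110
- 1×Q5 + 3×Q9: time 29, value 91
- 1×Q10 + 4×Q9: time 33, value 86
Best: 110 marks.

110 marks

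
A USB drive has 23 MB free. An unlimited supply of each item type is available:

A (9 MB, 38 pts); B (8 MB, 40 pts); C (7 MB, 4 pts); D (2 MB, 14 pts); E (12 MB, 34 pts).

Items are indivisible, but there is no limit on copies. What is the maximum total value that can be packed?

Best value-per-unit is D at 14/2, and filling with it alone uses size 11×2=22. No mix of the others beats 11×14 = 154.

154 pts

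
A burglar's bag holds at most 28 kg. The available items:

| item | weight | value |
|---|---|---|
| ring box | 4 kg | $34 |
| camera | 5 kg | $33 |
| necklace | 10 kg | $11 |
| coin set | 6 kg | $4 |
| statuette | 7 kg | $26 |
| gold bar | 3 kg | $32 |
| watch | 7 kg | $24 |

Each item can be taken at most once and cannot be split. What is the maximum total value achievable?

$149

Check high-value combinations within 28 kg:
- ring box+camera+statuette+gold bar+watch: weight 4+5+7+3+7=26, value 34+33+26+32+24=149
- ring box+camera+coin set+statuette+gold bar: weight 4+5+6+7+3=25, value 34+33+4+26+32=129
- ring box+camera+coin set+gold bar+watch: weight 4+5+6+3+7=25, value 34+33+4+32+24=127
- ring box+camera+statuette+gold bar: weight 4+5+7+3=19, value 34+33+26+32=125
Best: $149.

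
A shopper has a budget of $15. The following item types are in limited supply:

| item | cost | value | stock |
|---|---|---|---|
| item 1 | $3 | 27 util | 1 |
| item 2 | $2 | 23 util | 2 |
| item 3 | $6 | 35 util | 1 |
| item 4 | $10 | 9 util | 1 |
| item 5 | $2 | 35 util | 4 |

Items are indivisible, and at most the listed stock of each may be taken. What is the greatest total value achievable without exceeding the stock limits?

Top feasible selections:
- 1×item 1 + 2×item 2 + 4×item 5: cost 15, value 213
- 1×item 1 + 1×item 2 + 4×item 5: cost 13, value 190
Best: 213 util.

213 util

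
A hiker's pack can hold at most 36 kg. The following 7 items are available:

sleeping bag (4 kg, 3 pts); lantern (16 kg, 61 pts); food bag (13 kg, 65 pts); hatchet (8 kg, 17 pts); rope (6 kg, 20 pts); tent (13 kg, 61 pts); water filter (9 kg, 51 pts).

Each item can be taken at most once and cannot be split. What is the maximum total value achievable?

177 pts

Check high-value combinations within 36 kg:
- food bag+tent+water filter: weight 13+13+9=35, value 65+61+51=177
- food bag+hatchet+rope+water filter: weight 13+8+6+9=36, value 65+17+20+51=153
- sleeping bag+food bag+rope+tent: weight 4+13+6+13=36, value 3+65+20+61=149
Best: 177 pts.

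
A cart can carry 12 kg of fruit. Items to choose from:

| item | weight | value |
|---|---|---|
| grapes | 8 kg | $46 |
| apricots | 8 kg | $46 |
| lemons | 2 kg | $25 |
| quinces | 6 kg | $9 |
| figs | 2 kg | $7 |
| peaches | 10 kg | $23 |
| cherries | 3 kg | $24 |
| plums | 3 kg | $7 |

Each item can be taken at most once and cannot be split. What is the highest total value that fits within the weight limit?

$78

Check high-value combinations within 12 kg:
- grapes+lemons+figs: weight 8+2+2=12, value 46+25+7=78
- apricots+lemons+figs: weight 8+2+2=12, value 46+25+7=78
- grapes+lemons: weight 8+2=10, value 46+25=71
- apricots+lemons: weight 8+2=10, value 46+25=71
Best: $78.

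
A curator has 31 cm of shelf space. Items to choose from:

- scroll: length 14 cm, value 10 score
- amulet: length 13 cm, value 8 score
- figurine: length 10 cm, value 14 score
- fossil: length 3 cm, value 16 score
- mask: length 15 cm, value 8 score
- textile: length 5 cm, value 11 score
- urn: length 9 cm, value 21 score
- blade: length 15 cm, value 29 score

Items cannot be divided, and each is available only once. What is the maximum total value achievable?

66 score

Check high-value combinations within 31 cm:
- fossil+urn+blade: length 3+9+15=27, value 16+21+29=66
- figurine+fossil+textile+urn: length 10+3+5+9=27, value 14+16+11+21=62
- textile+urn+blade: length 5+9+15=29, value 11+21+29=61
- figurine+fossil+blade: length 10+3+15=28, value 14+16+29=59
- scroll+fossil+textile+urn: length 14+3+5+9=31, value 10+16+11+21=58
Best: 66 score.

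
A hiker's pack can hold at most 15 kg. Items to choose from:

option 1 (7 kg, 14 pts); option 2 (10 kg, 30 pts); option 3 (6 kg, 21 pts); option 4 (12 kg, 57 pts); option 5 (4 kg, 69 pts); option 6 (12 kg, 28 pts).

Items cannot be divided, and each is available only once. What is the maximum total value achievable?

Check high-value combinations within 15 kg:
- option 2+option 5: weight 10+4=14, value 30+69=99
- option 3+option 5: weight 6+4=10, value 21+69=90
- option 1+option 5: weight 7+4=11, value 14+69=83
- option 5: weight 4, value 69
- option 4: weight 12, value 57
Best: 99 pts.

99 pts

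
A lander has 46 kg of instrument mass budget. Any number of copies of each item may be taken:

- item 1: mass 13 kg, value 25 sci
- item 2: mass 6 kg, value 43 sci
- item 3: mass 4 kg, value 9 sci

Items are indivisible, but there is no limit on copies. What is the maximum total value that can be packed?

310 sci

Best value-per-unit is item 2 at 43/6; filling with it alone gives 7×43 = 301.
Optimal mix: 7×item 2 + 1×item 3 → mass 46, value 310.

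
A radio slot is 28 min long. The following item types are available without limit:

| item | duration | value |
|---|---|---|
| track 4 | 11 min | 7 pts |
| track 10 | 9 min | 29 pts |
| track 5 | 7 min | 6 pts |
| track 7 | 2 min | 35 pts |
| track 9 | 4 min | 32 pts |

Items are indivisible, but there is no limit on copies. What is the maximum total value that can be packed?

Best value-per-unit is track 7 at 35/2, and filling with it alone uses duration 14×2=28. No mix of the others beats 14×35 = 490.

490 pts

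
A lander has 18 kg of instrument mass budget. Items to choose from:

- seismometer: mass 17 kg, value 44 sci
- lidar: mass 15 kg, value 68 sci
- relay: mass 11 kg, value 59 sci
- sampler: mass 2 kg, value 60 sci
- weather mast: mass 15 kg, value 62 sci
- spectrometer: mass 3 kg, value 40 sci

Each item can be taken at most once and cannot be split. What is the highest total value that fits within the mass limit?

159 sci

Check high-value combinations within 18 kg:
- relay+sampler+spectrometer: mass 11+2+3=16, value 59+60+40=159
- lidar+sampler: mass 15+2=17, value 68+60=128
- sampler+weather mast: mass 2+15=17, value 60+62=122
- relay+sampler: mass 11+2=13, value 59+60=119
Best: 159 sci.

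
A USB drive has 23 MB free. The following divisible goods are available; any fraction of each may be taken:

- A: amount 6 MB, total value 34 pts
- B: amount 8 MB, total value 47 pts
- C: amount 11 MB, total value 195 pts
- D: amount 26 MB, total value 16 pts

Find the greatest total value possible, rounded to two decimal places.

264.67

Take in order of value per unit:
- C (195/11 per unit): all 11 → value 195, running total 195.00
- B (47/8 per unit): all 8 → value 47, running total 242.00
- A (34/6 per unit): 4 of 6 → value 4×34/6 = 22.6667, running total 264.67
Total 264.67.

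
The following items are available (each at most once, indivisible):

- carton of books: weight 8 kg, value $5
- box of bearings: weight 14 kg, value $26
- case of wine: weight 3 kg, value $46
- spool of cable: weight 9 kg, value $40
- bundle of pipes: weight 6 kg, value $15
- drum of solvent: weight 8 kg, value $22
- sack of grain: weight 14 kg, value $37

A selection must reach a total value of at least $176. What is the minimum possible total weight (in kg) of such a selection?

Subsets with value ≥ 176, sorted by total weight:
- box of bearings+case of wine+spool of cable+bundle of pipes+drum of solvent+sack of grain: weight 54, value 186
- carton of books+box of bearings+case of wine+spool of cable+drum of solvent+sack of grain: weight 56, value 176
Minimum weight: 54 kg.

54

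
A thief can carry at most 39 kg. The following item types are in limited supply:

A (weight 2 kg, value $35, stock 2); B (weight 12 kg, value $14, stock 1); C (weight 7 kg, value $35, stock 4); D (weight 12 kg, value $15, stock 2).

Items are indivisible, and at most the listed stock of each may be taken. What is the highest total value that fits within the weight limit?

$210

Top feasible selections:
- 2×A + 4×C: weight 32, value 210
- 2×A + 3×C + 1×D: weight 37, value 190
- 2×A + 1×B + 3×C: weight 37, value 189
- 2×A + 3×C: weight 25, value 175
Best: $210.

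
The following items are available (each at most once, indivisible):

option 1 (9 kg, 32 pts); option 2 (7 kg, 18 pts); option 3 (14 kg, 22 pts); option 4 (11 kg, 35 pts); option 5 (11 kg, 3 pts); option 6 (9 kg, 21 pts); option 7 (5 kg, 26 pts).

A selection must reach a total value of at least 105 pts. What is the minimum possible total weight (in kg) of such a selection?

32

Subsets with value ≥ 105, sorted by total weight:
- option 1+option 2+option 4+option 7: weight 32, value 111
- option 1+option 4+option 6+option 7: weight 34, value 114
- option 1+option 2+option 4+option 6: weight 36, value 106
Minimum weight: 32 kg.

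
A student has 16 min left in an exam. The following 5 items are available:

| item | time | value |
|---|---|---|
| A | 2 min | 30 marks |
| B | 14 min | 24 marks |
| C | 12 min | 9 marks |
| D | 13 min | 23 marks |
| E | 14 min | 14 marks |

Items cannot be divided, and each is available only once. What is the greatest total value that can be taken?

This is a 0/1 knapsack; check combinations near the capacity.
- A+B: time 2+14=16, value 30+24=54
- A+D: time 2+13=15, value 30+23=53
- A+E: time 2+14=16, value 30+14=44
- A+C: time 2+12=14, value 30+9=39
- A: time 2, value 30
Best: 54 marks.

54 marks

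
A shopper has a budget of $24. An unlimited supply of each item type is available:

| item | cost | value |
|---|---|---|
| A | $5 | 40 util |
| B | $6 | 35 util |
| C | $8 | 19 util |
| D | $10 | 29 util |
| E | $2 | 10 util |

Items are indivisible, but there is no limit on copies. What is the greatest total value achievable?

Best value-per-unit is A at 40/5; filling with it alone gives 4×40 = 160.
Optimal mix: 4×A + 2×E → cost 24, value 180.

180 util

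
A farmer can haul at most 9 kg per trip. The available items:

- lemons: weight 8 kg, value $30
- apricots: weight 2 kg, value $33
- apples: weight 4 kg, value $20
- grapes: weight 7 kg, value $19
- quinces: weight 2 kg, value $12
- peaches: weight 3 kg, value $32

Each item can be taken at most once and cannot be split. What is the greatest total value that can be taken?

$85

Check high-value combinations within 9 kg:
- apricots+apples+peaches: weight 2+4+3=9, value 33+20+32=85
- apricots+quinces+peaches: weight 2+2+3=7, value 33+12+32=77
- apricots+peaches: weight 2+3=5, value 33+32=65
Best: $85.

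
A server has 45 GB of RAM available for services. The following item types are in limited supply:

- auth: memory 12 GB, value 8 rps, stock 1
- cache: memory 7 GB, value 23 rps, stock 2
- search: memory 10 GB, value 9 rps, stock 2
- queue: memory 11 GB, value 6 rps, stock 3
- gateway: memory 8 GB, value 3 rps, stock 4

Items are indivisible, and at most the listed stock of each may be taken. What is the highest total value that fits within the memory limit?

70 rps

Best selections within memory 45 and stock limits:
- 2×cache + 2×search + 1×queue: memory 45, value 70
- 2×cache + 2×search + 1×gateway: memory 42, value 67
Best: 70 rps.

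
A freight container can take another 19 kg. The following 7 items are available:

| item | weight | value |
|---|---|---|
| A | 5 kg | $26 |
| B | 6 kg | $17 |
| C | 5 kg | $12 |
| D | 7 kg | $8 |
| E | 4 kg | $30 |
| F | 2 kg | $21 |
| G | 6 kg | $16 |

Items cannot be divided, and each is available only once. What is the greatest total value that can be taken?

$94

Check high-value combinations within 19 kg:
- A+B+E+F: weight 5+6+4+2=17, value 26+17+30+21=94
- A+E+F+G: weight 5+4+2+6=17, value 26+30+21+16=93
- A+C+E+F: weight 5+5+4+2=16, value 26+12+30+21=89
- A+D+E+F: weight 5+7+4+2=18, value 26+8+30+21=85
- B+E+F+G: weight 6+4+2+6=18, value 17+30+21+16=84
Best: $94.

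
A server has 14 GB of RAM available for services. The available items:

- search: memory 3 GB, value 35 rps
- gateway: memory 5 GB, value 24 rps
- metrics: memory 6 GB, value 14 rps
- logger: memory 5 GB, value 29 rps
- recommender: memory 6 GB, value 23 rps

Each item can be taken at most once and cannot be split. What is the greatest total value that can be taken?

Check high-value combinations within 14 GB:
- search+gateway+logger: memory 3+5+5=13, value 35+24+29=88
- search+logger+recommender: memory 3+5+6=14, value 35+29+23=87
- search+gateway+recommender: memory 3+5+6=14, value 35+24+23=82
- search+metrics+logger: memory 3+6+5=14, value 35+14+29=78
- search+gateway+metrics: memory 3+5+6=14, value 35+24+14=73
Best: 88 rps.

88 rps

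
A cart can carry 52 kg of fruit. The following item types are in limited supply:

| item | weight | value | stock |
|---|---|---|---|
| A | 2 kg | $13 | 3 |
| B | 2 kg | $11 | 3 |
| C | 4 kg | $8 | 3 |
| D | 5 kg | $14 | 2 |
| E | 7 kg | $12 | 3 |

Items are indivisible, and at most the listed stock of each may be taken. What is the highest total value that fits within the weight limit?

Best selections within weight 52 and stock limits:
- 3×A + 3×B + 2×C + 2×D + 3×E: weight 51, value 152
- 3×A + 3×B + 3×C + 2×D + 2×E: weight 48, value 148
Best: $152.

$152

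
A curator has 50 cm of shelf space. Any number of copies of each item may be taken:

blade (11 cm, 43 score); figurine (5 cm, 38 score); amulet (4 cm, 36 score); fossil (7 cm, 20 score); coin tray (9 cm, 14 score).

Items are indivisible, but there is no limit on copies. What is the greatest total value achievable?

436 score

Best value-per-unit is amulet at 36/4; filling with it alone gives 12×36 = 432.
Optimal mix: 2×figurine + 10×amulet → length 50, value 436.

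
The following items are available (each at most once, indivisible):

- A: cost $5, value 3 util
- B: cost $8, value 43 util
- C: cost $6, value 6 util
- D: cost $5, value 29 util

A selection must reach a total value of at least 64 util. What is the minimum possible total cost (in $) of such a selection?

13

Subsets with value ≥ 64, sorted by total cost:
- B+D: cost 13, value 72
- A+B+D: cost 18, value 75
- B+C+D: cost 19, value 78
- A+B+C+D: cost 24, value 81
Minimum cost: 13 $.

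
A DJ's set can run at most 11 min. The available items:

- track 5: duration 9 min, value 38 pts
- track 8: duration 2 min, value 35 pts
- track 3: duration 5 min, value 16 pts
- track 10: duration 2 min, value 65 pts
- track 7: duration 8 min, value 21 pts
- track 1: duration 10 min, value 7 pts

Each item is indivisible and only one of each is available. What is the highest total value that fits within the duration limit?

116 pts

Check high-value combinations within 11 min:
- track 8+track 3+track 10: duration 2+5+2=9, value 35+16+65=116
- track 5+track 10: duration 9+2=11, value 38+65=103
- track 8+track 10: duration 2+2=4, value 35+65=100
- track 10+track 7: duration 2+8=10, value 65+21=86
- track 3+track 10: duration 5+2=7, value 16+65=81
Best: 116 pts.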